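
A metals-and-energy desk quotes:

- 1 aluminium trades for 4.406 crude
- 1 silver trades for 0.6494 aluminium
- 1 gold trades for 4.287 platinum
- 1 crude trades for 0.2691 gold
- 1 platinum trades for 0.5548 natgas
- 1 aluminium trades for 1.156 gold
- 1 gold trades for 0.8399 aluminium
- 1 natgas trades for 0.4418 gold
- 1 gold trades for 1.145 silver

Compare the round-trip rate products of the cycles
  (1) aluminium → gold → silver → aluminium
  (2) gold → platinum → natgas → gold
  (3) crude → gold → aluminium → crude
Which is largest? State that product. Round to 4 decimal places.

(1) 1.156 × 1.145 × 0.6494 = 0.85956
(2) 4.287 × 0.5548 × 0.4418 = 1.05079
(3) 0.2691 × 0.8399 × 4.406 = 0.99583
Highest is cycle (2) at 1.0508 (>1, arbitrage).

1.0508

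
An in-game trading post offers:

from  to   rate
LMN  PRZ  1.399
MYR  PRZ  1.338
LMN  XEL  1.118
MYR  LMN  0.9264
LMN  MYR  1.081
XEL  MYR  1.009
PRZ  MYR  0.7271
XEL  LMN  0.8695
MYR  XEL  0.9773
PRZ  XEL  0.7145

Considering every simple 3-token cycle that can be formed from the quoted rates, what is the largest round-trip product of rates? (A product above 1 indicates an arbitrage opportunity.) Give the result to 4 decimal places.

1.0450

LMN→XEL→MYR→LMN: 1.118 × 1.009 × 0.9264 = 1.04504
PRZ→XEL→MYR→PRZ: 0.7145 × 1.009 × 1.338 = 0.96461
LMN→PRZ→MYR→LMN: 1.399 × 0.7271 × 0.9264 = 0.94235
LMN→MYR→XEL→LMN: 1.081 × 0.9773 × 0.8695 = 0.91859
LMN→PRZ→XEL→LMN: 1.399 × 0.7145 × 0.8695 = 0.86914
Maximum is LMN→XEL→MYR→LMN at 1.0450; arbitrage exists.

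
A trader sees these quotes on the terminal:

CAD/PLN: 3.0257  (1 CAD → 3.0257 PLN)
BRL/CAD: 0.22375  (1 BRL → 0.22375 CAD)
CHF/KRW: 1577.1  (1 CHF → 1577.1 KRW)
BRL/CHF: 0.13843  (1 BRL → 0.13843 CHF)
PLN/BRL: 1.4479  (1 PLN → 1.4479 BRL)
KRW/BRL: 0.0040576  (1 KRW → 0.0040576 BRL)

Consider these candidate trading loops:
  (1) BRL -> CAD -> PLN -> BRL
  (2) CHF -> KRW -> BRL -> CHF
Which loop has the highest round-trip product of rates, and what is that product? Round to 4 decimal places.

0.9802

(1) 0.22375 × 3.0257 × 1.4479 = 0.98023
(2) 1577.1 × 0.0040576 × 0.13843 = 0.88585
Highest is cycle (1) at 0.9802 (≤1, no arbitrage).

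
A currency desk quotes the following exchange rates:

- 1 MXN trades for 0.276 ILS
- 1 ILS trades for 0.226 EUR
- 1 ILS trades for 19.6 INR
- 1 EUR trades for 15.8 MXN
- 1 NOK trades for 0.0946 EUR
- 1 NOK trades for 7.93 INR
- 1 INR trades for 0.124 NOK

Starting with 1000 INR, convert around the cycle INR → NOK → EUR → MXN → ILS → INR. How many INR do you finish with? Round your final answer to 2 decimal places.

1002.62

1000 INR × 0.124 = 124 NOK
124 NOK × 0.0946 = 11.7304 EUR
11.7304 EUR × 15.8 = 185.34032 MXN
185.34032 MXN × 0.276 = 51.15392832 ILS
51.15392832 ILS × 19.6 = 1002.616995072 INR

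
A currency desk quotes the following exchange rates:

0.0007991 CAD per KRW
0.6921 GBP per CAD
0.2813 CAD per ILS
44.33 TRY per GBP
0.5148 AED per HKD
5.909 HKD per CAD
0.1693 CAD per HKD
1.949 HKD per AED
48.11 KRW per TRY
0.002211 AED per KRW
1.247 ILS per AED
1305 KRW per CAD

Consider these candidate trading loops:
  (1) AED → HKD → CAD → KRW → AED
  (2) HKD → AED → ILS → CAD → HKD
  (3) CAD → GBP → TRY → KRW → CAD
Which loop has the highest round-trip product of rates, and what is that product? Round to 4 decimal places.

(1) 1.949 × 0.1693 × 1305 × 0.002211 = 0.95207
(2) 0.5148 × 1.247 × 0.2813 × 5.909 = 1.06706
(3) 0.6921 × 44.33 × 48.11 × 0.0007991 = 1.17951
Highest is cycle (3) at 1.1795 (>1, arbitrage).

1.1795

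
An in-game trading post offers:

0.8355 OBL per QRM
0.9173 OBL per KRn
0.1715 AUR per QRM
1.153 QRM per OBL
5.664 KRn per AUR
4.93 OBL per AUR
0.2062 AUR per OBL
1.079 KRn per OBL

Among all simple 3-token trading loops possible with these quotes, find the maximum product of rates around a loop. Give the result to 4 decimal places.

1.0713

AUR→KRn→OBL→AUR: 5.664 × 0.9173 × 0.2062 = 1.07133
QRM→AUR→OBL→QRM: 0.1715 × 4.93 × 1.153 = 0.97486
Maximum is AUR→KRn→OBL→AUR at 1.0713; arbitrage exists.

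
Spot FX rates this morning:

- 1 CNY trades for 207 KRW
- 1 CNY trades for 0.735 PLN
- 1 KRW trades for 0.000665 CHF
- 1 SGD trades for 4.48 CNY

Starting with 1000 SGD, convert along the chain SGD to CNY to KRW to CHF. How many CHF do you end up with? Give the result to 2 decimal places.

1000 SGD × 4.48 = 4480 CNY
4480 CNY × 207 = 927360 KRW
927360 KRW × 0.000665 = 616.6944 CHF

616.69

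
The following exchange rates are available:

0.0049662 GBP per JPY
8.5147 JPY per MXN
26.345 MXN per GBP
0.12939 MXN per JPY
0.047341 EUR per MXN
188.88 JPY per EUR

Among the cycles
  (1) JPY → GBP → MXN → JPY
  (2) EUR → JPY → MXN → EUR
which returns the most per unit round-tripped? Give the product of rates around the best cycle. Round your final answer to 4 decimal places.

(1) 0.0049662 × 26.345 × 8.5147 = 1.11402
(2) 188.88 × 0.12939 × 0.047341 = 1.15698
Highest is cycle (2) at 1.1570 (>1, arbitrage).

1.1570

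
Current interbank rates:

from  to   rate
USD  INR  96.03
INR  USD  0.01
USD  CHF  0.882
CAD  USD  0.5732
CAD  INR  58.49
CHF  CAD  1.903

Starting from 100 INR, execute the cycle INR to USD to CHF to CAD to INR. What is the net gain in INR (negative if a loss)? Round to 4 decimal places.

100 INR × 0.01 = 1 USD
1 USD × 0.882 = 0.882 CHF
0.882 CHF × 1.903 = 1.678446 CAD
1.678446 CAD × 58.49 = 98.17230654 INR
Net change: 98.17230654 − 100 = -1.82769346 INR

-1.8277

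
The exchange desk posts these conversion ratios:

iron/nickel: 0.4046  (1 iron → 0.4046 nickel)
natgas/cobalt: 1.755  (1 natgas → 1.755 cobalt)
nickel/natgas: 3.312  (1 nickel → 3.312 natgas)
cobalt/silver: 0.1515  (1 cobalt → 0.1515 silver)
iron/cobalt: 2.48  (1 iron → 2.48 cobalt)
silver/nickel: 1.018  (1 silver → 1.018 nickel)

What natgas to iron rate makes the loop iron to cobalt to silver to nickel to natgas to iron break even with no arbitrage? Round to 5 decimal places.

0.78940

Known legs of the cycle: 2.48 × 0.1515 × 1.018 × 3.312 = 1.26678356352
For no arbitrage the full-cycle product must be 1, so the missing rate is 1 / 1.26678356352 ≈ 0.7894008.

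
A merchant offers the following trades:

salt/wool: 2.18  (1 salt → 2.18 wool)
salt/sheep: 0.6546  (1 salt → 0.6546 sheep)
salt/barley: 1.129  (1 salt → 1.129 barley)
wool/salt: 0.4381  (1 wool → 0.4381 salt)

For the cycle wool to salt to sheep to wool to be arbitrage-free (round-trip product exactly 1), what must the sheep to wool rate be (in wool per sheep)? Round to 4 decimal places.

3.4870

Known legs of the cycle: 0.4381 × 0.6546 = 0.28678026
For no arbitrage the full-cycle product must be 1, so the missing rate is 1 / 0.28678026 ≈ 3.486990.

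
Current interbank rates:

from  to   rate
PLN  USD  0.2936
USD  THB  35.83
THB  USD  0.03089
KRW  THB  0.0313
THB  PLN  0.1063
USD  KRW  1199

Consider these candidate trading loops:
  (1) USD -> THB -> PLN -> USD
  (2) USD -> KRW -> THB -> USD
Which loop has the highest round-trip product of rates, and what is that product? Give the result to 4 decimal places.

(1) 35.83 × 0.1063 × 0.2936 = 1.11824
(2) 1199 × 0.0313 × 0.03089 = 1.15926
Highest is cycle (2) at 1.1593 (>1, arbitrage).

1.1593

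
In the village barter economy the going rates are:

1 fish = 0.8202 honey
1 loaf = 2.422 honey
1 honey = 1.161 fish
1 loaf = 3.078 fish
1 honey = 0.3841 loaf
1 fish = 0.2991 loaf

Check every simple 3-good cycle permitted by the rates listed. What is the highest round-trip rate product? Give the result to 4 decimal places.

loaf→fish→honey→loaf: 3.078 × 0.8202 × 0.3841 = 0.96969
loaf→honey→fish→loaf: 2.422 × 1.161 × 0.2991 = 0.84105
Maximum is loaf→fish→honey→loaf at 0.9697; no arbitrage — every cycle loses value.

0.9697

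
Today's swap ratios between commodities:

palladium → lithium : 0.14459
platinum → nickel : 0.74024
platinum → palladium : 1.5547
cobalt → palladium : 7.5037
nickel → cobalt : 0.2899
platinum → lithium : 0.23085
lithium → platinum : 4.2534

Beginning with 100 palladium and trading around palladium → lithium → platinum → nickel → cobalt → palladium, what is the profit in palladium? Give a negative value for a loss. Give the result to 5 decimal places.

100 palladium × 0.14459 = 14.459 lithium
14.459 lithium × 4.2534 = 61.4999106 platinum
61.4999106 platinum × 0.74024 = 45.524693822544 nickel
45.524693822544 nickel × 0.2899 = 13.1976087391555056 cobalt
13.1976087391555056 cobalt × 7.5037 = 99.03089669600116737072 palladium
Net change: 99.03089669600116737072 − 100 = -0.96910330399883262928 palladium

-0.96910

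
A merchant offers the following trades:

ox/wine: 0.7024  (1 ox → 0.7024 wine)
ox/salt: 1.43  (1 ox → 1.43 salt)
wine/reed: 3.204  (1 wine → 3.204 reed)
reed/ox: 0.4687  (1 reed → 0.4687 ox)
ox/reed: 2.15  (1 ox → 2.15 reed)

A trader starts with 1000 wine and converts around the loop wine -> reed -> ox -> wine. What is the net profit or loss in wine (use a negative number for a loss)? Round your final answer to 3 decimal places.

1000 wine × 3.204 = 3204 reed
3204 reed × 0.4687 = 1501.7148 ox
1501.7148 ox × 0.7024 = 1054.80447552 wine
Net change: 1054.80447552 − 1000 = 54.80447552 wine

54.804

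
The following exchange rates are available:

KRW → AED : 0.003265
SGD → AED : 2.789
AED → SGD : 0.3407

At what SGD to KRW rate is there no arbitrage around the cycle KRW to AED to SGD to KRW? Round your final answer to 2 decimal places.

Known legs of the cycle: 0.003265 × 0.3407 = 0.0011123855
For no arbitrage the full-cycle product must be 1, so the missing rate is 1 / 0.0011123855 ≈ 898.9689.

898.97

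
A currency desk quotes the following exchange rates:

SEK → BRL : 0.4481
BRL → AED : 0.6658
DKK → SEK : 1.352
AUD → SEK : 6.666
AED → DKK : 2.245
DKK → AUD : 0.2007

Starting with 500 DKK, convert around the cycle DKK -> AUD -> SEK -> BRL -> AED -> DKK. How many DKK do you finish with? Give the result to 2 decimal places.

448.04

500 DKK × 0.2007 = 100.35 AUD
100.35 AUD × 6.666 = 668.9331 SEK
668.9331 SEK × 0.4481 = 299.74892211 BRL
299.74892211 BRL × 0.6658 = 199.572832340838 AED
199.572832340838 AED × 2.245 = 448.04100860518131 DKK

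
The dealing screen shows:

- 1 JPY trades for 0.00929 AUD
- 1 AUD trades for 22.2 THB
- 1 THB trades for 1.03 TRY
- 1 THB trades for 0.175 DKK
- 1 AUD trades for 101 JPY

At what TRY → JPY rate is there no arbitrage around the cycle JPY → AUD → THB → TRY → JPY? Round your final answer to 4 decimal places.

Known legs of the cycle: 0.00929 × 22.2 × 1.03 = 0.21242514
For no arbitrage the full-cycle product must be 1, so the missing rate is 1 / 0.21242514 ≈ 4.707541.

4.7075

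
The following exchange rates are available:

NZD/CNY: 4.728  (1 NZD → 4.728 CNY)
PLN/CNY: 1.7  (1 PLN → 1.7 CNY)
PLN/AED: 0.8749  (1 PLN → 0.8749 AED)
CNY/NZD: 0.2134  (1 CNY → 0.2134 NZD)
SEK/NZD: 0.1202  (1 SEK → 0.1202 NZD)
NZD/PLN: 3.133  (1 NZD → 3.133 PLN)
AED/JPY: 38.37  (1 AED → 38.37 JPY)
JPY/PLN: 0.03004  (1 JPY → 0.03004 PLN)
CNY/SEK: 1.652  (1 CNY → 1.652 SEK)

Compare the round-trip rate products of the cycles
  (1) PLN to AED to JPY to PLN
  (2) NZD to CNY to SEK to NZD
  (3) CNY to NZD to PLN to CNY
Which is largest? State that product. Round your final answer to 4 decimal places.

(1) 0.8749 × 38.37 × 0.03004 = 1.00844
(2) 4.728 × 1.652 × 0.1202 = 0.93884
(3) 0.2134 × 3.133 × 1.7 = 1.13659
Highest is cycle (3) at 1.1366 (>1, arbitrage).

1.1366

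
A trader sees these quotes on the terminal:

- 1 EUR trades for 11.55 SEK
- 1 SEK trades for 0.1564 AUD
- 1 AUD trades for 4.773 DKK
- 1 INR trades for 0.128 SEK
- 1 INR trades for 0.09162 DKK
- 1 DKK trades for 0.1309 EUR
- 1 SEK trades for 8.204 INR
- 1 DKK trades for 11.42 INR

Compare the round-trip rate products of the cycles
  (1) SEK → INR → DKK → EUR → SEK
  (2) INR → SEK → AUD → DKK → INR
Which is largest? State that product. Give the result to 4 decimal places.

(1) 8.204 × 0.09162 × 0.1309 × 11.55 = 1.13642
(2) 0.128 × 0.1564 × 4.773 × 11.42 = 1.09120
Highest is cycle (1) at 1.1364 (>1, arbitrage).

1.1364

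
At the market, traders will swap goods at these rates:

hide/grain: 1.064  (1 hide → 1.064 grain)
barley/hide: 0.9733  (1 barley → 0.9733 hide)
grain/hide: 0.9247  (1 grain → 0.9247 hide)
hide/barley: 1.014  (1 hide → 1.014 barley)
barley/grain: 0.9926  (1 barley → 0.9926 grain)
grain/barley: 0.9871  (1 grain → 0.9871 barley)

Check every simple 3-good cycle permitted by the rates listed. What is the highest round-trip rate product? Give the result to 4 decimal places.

1.0222

grain→barley→hide→grain: 0.9871 × 0.9733 × 1.064 = 1.02223
grain→hide→barley→grain: 0.9247 × 1.014 × 0.9926 = 0.93071
Maximum is grain→barley→hide→grain at 1.0222; arbitrage exists.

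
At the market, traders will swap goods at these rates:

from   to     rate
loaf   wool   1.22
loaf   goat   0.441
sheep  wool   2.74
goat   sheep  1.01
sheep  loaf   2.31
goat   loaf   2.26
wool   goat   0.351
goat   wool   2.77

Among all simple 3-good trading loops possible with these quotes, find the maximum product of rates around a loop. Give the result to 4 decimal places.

goat→sheep→loaf→goat: 1.01 × 2.31 × 0.441 = 1.02890
wool→goat→sheep→wool: 0.351 × 1.01 × 2.74 = 0.97136
wool→goat→loaf→wool: 0.351 × 2.26 × 1.22 = 0.96778
Maximum is goat→sheep→loaf→goat at 1.0289; arbitrage exists.

1.0289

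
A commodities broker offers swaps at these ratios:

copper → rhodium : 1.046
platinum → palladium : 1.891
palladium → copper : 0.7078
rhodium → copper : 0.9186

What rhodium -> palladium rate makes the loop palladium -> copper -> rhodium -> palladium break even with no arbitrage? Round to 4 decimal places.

1.3507

Known legs of the cycle: 0.7078 × 1.046 = 0.7403588
For no arbitrage the full-cycle product must be 1, so the missing rate is 1 / 0.7403588 ≈ 1.350696.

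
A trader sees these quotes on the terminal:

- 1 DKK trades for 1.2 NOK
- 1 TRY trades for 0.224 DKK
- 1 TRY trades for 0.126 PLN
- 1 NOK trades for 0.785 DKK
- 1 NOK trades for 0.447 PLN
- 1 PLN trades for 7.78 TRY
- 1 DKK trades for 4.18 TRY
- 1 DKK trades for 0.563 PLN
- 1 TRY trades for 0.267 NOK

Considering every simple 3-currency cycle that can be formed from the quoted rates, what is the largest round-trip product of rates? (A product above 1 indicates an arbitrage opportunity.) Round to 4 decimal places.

DKK→PLN→TRY→DKK: 0.563 × 7.78 × 0.224 = 0.98115
NOK→PLN→TRY→NOK: 0.447 × 7.78 × 0.267 = 0.92854
NOK→DKK→TRY→NOK: 0.785 × 4.18 × 0.267 = 0.87611
Maximum is DKK→PLN→TRY→DKK at 0.9812; no arbitrage — every cycle loses value.

0.9812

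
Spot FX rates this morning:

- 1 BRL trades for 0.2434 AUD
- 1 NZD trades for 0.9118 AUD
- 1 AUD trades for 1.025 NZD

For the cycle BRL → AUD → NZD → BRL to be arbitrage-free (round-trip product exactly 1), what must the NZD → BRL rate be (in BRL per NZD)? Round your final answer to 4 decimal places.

4.0083

Known legs of the cycle: 0.2434 × 1.025 = 0.249485
For no arbitrage the full-cycle product must be 1, so the missing rate is 1 / 0.249485 ≈ 4.008257.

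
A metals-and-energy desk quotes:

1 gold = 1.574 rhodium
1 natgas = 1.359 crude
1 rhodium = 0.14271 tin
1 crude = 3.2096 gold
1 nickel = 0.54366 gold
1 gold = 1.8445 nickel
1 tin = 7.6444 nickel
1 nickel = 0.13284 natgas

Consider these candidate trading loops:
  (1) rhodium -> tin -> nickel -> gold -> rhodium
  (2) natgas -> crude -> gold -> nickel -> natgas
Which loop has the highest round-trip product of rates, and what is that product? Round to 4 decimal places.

1.0688

(1) 0.14271 × 7.6444 × 0.54366 × 1.574 = 0.93353
(2) 1.359 × 3.2096 × 1.8445 × 0.13284 = 1.06875
Highest is cycle (2) at 1.0688 (>1, arbitrage).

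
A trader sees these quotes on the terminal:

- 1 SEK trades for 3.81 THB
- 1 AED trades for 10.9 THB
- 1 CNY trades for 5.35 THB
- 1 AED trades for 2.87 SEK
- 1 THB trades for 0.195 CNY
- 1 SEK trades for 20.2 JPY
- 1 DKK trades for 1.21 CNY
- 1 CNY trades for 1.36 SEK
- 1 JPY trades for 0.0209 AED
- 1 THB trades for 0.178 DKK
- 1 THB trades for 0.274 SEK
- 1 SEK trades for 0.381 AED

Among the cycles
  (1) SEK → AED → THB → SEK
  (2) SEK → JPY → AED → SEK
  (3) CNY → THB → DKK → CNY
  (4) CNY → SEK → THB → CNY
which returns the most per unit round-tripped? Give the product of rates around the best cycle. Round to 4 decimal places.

1.2117

(1) 0.381 × 10.9 × 0.274 = 1.13789
(2) 20.2 × 0.0209 × 2.87 = 1.21166
(3) 5.35 × 0.178 × 1.21 = 1.15228
(4) 1.36 × 3.81 × 0.195 = 1.01041
Highest is cycle (2) at 1.2117 (>1, arbitrage).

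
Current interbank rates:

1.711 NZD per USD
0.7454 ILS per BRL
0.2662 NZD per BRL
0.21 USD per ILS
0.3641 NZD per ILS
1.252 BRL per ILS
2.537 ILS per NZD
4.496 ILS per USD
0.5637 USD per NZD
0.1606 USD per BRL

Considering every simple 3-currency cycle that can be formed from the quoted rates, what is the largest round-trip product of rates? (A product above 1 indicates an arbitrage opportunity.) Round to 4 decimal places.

0.9228

NZD→USD→ILS→NZD: 0.5637 × 4.496 × 0.3641 = 0.92277
NZD→ILS→USD→NZD: 2.537 × 0.21 × 1.711 = 0.91157
BRL→USD→ILS→BRL: 0.1606 × 4.496 × 1.252 = 0.90402
NZD→ILS→BRL→NZD: 2.537 × 1.252 × 0.2662 = 0.84554
Maximum is NZD→USD→ILS→NZD at 0.9228; no arbitrage — every cycle loses value.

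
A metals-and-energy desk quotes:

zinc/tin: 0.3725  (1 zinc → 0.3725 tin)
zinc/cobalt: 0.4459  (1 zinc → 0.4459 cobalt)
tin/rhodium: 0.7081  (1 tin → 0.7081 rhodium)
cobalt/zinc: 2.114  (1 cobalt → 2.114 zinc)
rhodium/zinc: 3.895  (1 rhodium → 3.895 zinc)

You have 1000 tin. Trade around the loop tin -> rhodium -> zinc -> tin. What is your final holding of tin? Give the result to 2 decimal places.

1027.37

1000 tin × 0.7081 = 708.1 rhodium
708.1 rhodium × 3.895 = 2758.0495 zinc
2758.0495 zinc × 0.3725 = 1027.37343875 tin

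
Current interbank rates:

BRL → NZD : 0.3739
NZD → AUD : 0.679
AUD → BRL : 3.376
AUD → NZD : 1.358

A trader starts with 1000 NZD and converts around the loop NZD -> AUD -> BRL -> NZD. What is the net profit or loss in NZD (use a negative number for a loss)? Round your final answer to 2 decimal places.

-142.91

1000 NZD × 0.679 = 679 AUD
679 AUD × 3.376 = 2292.304 BRL
2292.304 BRL × 0.3739 = 857.0924656 NZD
Net change: 857.0924656 − 1000 = -142.9075344 NZD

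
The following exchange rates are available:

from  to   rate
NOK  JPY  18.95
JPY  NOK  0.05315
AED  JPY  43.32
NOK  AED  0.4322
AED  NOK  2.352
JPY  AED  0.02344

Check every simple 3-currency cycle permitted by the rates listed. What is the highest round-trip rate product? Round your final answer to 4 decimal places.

JPY→AED→NOK→JPY: 0.02344 × 2.352 × 18.95 = 1.04473
JPY→NOK→AED→JPY: 0.05315 × 0.4322 × 43.32 = 0.99512
Maximum is JPY→AED→NOK→JPY at 1.0447; arbitrage exists.

1.0447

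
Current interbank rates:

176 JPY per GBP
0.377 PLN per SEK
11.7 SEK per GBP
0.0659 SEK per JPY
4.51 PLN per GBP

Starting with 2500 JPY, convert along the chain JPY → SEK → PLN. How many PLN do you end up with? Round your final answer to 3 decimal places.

62.111

2500 JPY × 0.0659 = 164.75 SEK
164.75 SEK × 0.377 = 62.11075 PLN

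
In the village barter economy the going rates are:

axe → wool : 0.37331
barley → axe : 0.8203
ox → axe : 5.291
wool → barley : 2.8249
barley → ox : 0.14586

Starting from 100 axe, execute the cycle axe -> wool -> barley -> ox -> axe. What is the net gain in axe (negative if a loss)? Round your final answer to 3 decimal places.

-18.615

100 axe × 0.37331 = 37.331 wool
37.331 wool × 2.8249 = 105.4563419 barley
105.4563419 barley × 0.14586 = 15.381862029534 ox
15.381862029534 ox × 5.291 = 81.385431998264394 axe
Net change: 81.385431998264394 − 100 = -18.614568001735606 axe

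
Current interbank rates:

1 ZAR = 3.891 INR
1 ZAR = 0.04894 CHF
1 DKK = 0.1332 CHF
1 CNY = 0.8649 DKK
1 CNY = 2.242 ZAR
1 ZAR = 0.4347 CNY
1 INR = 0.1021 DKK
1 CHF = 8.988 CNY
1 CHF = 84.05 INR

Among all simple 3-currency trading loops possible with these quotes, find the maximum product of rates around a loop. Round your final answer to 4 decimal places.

CHF→INR→DKK→CHF: 84.05 × 0.1021 × 0.1332 = 1.14306
CHF→CNY→DKK→CHF: 8.988 × 0.8649 × 0.1332 = 1.03546
CHF→CNY→ZAR→CHF: 8.988 × 2.242 × 0.04894 = 0.98619
Maximum is CHF→INR→DKK→CHF at 1.1431; arbitrage exists.

1.1431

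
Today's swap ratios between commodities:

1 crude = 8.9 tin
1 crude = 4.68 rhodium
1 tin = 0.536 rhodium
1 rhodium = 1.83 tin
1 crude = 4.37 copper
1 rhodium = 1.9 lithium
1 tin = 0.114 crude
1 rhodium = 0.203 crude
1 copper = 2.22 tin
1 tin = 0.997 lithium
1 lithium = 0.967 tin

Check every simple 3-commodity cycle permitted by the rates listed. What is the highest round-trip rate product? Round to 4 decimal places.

copper→tin→crude→copper: 2.22 × 0.114 × 4.37 = 1.10596
lithium→tin→rhodium→lithium: 0.967 × 0.536 × 1.9 = 0.98479
tin→crude→rhodium→tin: 0.114 × 4.68 × 1.83 = 0.97634
tin→rhodium→crude→tin: 0.536 × 0.203 × 8.9 = 0.96839
Maximum is copper→tin→crude→copper at 1.1060; arbitrage exists.

1.1060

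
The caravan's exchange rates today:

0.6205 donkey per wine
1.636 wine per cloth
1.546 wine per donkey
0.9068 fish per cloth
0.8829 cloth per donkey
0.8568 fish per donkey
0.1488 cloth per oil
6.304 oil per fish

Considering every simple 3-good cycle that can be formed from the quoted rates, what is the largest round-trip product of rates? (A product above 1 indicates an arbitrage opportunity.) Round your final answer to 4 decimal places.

cloth→wine→donkey→cloth: 1.636 × 0.6205 × 0.8829 = 0.89627
cloth→fish→oil→cloth: 0.9068 × 6.304 × 0.1488 = 0.85061
Maximum is cloth→wine→donkey→cloth at 0.8963; no arbitrage — every cycle loses value.

0.8963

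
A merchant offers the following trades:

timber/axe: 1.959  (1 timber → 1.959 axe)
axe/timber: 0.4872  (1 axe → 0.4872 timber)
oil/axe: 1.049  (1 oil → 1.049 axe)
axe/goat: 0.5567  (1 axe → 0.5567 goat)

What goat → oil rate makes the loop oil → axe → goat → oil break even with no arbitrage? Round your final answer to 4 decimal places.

1.7124

Known legs of the cycle: 1.049 × 0.5567 = 0.5839783
For no arbitrage the full-cycle product must be 1, so the missing rate is 1 / 0.5839783 ≈ 1.712392.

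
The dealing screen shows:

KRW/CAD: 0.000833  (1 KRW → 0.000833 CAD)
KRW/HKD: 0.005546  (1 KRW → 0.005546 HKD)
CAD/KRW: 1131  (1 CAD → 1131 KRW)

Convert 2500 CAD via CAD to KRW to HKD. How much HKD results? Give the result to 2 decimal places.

2500 CAD × 1131 = 2827500 KRW
2827500 KRW × 0.005546 = 15681.315 HKD

15681.32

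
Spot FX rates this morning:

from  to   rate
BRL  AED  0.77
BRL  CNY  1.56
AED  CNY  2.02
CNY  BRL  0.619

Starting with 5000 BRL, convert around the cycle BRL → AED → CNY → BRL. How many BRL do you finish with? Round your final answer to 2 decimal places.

4813.96

5000 BRL × 0.77 = 3850 AED
3850 AED × 2.02 = 7777 CNY
7777 CNY × 0.619 = 4813.963 BRL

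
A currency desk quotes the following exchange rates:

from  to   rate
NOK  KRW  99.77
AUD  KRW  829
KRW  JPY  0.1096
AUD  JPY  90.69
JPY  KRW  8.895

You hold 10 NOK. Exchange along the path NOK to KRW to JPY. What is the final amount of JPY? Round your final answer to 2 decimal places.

10 NOK × 99.77 = 997.7 KRW
997.7 KRW × 0.1096 = 109.34792 JPY

109.35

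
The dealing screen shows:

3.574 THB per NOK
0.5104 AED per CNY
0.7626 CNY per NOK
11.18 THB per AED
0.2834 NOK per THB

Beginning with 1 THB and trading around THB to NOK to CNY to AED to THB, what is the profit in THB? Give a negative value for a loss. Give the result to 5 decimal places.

0.23324

1 THB × 0.2834 = 0.2834 NOK
0.2834 NOK × 0.7626 = 0.21612084 CNY
0.21612084 CNY × 0.5104 = 0.110308076736 AED
0.110308076736 AED × 11.18 = 1.23324429790848 THB
Net change: 1.23324429790848 − 1 = 0.23324429790848 THB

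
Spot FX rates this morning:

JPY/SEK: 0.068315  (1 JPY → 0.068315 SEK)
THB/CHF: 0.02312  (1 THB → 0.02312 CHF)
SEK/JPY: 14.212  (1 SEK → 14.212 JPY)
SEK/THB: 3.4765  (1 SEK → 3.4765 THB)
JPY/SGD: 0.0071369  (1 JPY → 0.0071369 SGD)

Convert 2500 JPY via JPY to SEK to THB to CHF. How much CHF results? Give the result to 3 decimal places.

2500 JPY × 0.068315 = 170.7875 SEK
170.7875 SEK × 3.4765 = 593.74274375 THB
593.74274375 THB × 0.02312 = 13.7273322355 CHF

13.727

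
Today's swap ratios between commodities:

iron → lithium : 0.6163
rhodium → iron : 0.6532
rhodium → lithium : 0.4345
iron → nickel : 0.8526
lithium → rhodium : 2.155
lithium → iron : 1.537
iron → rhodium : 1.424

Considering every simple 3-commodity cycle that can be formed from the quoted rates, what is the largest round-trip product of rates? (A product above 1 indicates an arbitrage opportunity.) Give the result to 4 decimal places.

lithium→iron→rhodium→lithium: 1.537 × 1.424 × 0.4345 = 0.95098
lithium→rhodium→iron→lithium: 2.155 × 0.6532 × 0.6163 = 0.86753
Maximum is lithium→iron→rhodium→lithium at 0.9510; no arbitrage — every cycle loses value.

0.9510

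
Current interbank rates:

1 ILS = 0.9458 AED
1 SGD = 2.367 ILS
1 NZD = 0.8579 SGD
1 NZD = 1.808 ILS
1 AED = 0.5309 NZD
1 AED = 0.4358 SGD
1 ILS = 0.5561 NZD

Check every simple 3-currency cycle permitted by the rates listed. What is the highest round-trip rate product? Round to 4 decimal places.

NZD→SGD→ILS→NZD: 0.8579 × 2.367 × 0.5561 = 1.12924
AED→SGD→ILS→AED: 0.4358 × 2.367 × 0.9458 = 0.97563
AED→NZD→ILS→AED: 0.5309 × 1.808 × 0.9458 = 0.90784
Maximum is NZD→SGD→ILS→NZD at 1.1292; arbitrage exists.

1.1292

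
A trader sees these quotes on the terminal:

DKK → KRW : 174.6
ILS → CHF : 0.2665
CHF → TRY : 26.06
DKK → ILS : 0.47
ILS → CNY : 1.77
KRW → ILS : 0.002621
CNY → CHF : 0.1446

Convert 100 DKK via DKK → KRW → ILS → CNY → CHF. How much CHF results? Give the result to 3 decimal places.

11.713

100 DKK × 174.6 = 17460 KRW
17460 KRW × 0.002621 = 45.76266 ILS
45.76266 ILS × 1.77 = 80.9999082 CNY
80.9999082 CNY × 0.1446 = 11.71258672572 CHF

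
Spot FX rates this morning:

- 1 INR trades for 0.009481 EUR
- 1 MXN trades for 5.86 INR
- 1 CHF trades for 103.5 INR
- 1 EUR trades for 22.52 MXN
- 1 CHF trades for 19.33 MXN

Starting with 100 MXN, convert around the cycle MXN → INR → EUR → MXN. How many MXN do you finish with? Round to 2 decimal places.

100 MXN × 5.86 = 586 INR
586 INR × 0.009481 = 5.555866 EUR
5.555866 EUR × 22.52 = 125.11810232 MXN

125.12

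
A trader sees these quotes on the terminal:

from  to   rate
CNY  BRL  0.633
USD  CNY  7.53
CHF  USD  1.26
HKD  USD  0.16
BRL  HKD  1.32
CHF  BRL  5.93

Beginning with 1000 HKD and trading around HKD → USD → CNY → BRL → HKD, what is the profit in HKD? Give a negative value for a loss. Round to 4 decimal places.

6.6827

1000 HKD × 0.16 = 160 USD
160 USD × 7.53 = 1204.8 CNY
1204.8 CNY × 0.633 = 762.6384 BRL
762.6384 BRL × 1.32 = 1006.682688 HKD
Net change: 1006.682688 − 1000 = 6.682688 HKD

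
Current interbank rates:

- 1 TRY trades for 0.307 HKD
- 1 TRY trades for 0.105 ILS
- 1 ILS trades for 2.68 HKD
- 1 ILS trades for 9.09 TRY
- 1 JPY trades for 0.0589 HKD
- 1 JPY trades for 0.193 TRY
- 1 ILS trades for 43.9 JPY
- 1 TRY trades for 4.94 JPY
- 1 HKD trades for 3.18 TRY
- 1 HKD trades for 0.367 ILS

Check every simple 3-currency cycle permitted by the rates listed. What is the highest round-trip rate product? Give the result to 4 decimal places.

1.0242

HKD→ILS→TRY→HKD: 0.367 × 9.09 × 0.307 = 1.02416
HKD→ILS→JPY→HKD: 0.367 × 43.9 × 0.0589 = 0.94896
HKD→TRY→JPY→HKD: 3.18 × 4.94 × 0.0589 = 0.92527
HKD→TRY→ILS→HKD: 3.18 × 0.105 × 2.68 = 0.89485
JPY→TRY→ILS→JPY: 0.193 × 0.105 × 43.9 = 0.88963
Maximum is HKD→ILS→TRY→HKD at 1.0242; arbitrage exists.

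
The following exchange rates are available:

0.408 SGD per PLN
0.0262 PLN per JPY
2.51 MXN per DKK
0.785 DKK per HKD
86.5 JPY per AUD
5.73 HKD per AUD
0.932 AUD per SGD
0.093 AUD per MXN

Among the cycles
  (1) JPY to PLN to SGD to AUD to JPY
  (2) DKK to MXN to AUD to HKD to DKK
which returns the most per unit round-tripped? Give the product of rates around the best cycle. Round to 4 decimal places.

1.0500

(1) 0.0262 × 0.408 × 0.932 × 86.5 = 0.86177
(2) 2.51 × 0.093 × 5.73 × 0.785 = 1.04998
Highest is cycle (2) at 1.0500 (>1, arbitrage).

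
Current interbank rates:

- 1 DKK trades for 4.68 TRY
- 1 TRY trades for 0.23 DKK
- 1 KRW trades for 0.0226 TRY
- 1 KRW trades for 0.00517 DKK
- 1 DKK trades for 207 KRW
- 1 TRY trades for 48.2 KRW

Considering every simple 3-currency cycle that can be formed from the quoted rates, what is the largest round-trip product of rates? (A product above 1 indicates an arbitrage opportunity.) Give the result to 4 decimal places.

TRY→KRW→DKK→TRY: 48.2 × 0.00517 × 4.68 = 1.16623
TRY→DKK→KRW→TRY: 0.23 × 207 × 0.0226 = 1.07599
Maximum is TRY→KRW→DKK→TRY at 1.1662; arbitrage exists.

1.1662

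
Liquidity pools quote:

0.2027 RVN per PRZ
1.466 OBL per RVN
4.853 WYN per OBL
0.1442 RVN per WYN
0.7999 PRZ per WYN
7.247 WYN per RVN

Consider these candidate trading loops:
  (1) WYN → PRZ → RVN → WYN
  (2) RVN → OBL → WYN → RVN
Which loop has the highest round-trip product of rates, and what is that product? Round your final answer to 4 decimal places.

1.1750

(1) 0.7999 × 0.2027 × 7.247 = 1.17503
(2) 1.466 × 4.853 × 0.1442 = 1.02591
Highest is cycle (1) at 1.1750 (>1, arbitrage).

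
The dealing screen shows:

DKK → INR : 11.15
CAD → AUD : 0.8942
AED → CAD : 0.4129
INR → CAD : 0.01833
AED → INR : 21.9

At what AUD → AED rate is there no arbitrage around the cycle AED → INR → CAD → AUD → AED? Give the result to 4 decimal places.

Known legs of the cycle: 21.9 × 0.01833 × 0.8942 = 0.3589560234
For no arbitrage the full-cycle product must be 1, so the missing rate is 1 / 0.3589560234 ≈ 2.785857.

2.7859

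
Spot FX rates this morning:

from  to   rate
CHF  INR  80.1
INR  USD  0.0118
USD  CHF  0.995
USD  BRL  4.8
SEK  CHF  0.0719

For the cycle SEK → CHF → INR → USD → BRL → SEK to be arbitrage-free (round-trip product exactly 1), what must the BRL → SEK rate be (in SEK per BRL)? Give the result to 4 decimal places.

Known legs of the cycle: 0.0719 × 80.1 × 0.0118 × 4.8 = 0.3262005216
For no arbitrage the full-cycle product must be 1, so the missing rate is 1 / 0.3262005216 ≈ 3.065599.

3.0656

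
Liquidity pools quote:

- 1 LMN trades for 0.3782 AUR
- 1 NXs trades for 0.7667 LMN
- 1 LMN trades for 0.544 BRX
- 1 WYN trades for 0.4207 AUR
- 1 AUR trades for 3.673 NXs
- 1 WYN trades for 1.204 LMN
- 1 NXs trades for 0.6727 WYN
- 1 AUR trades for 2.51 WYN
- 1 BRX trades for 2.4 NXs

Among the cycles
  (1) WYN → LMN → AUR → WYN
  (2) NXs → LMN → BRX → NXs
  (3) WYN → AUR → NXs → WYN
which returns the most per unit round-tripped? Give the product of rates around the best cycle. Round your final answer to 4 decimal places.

1.1429

(1) 1.204 × 0.3782 × 2.51 = 1.14294
(2) 0.7667 × 0.544 × 2.4 = 1.00100
(3) 0.4207 × 3.673 × 0.6727 = 1.03948
Highest is cycle (1) at 1.1429 (>1, arbitrage).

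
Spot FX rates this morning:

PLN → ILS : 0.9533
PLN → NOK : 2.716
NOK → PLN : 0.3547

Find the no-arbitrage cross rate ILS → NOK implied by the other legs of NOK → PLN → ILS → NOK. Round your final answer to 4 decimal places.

2.9574

Known legs of the cycle: 0.3547 × 0.9533 = 0.33813551
For no arbitrage the full-cycle product must be 1, so the missing rate is 1 / 0.33813551 ≈ 2.957394.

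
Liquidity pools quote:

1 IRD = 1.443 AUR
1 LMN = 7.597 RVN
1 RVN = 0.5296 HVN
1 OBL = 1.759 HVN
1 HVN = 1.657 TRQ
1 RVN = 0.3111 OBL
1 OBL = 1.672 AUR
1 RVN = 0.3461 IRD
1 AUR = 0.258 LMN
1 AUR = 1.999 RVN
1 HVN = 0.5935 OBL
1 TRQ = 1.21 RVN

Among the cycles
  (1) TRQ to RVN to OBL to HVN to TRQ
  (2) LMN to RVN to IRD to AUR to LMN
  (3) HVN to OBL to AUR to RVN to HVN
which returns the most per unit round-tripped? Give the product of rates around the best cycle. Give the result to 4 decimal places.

(1) 1.21 × 0.3111 × 1.759 × 1.657 = 1.09717
(2) 7.597 × 0.3461 × 1.443 × 0.258 = 0.97888
(3) 0.5935 × 1.672 × 1.999 × 0.5296 = 1.05055
Highest is cycle (1) at 1.0972 (>1, arbitrage).

1.0972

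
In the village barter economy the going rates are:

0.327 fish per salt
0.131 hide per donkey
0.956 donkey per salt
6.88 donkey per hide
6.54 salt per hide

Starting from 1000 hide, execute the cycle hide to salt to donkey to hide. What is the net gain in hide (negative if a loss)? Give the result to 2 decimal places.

1000 hide × 6.54 = 6540 salt
6540 salt × 0.956 = 6252.24 donkey
6252.24 donkey × 0.131 = 819.04344 hide
Net change: 819.04344 − 1000 = -180.95656 hide

-180.96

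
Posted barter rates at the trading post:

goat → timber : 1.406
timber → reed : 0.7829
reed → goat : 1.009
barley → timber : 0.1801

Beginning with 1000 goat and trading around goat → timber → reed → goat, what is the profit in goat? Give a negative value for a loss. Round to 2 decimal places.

110.66

1000 goat × 1.406 = 1406 timber
1406 timber × 0.7829 = 1100.7574 reed
1100.7574 reed × 1.009 = 1110.6642166 goat
Net change: 1110.6642166 − 1000 = 110.6642166 goat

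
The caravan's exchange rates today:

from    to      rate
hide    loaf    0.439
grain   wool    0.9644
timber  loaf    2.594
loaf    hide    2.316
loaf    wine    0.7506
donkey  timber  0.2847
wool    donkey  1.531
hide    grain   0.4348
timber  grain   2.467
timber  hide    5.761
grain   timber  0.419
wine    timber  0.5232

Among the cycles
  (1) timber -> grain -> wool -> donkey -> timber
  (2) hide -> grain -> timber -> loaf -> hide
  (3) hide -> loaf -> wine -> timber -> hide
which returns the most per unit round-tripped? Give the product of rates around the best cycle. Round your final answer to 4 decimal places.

1.0945

(1) 2.467 × 0.9644 × 1.531 × 0.2847 = 1.03702
(2) 0.4348 × 0.419 × 2.594 × 2.316 = 1.09449
(3) 0.439 × 0.7506 × 0.5232 × 5.761 = 0.99320
Highest is cycle (2) at 1.0945 (>1, arbitrage).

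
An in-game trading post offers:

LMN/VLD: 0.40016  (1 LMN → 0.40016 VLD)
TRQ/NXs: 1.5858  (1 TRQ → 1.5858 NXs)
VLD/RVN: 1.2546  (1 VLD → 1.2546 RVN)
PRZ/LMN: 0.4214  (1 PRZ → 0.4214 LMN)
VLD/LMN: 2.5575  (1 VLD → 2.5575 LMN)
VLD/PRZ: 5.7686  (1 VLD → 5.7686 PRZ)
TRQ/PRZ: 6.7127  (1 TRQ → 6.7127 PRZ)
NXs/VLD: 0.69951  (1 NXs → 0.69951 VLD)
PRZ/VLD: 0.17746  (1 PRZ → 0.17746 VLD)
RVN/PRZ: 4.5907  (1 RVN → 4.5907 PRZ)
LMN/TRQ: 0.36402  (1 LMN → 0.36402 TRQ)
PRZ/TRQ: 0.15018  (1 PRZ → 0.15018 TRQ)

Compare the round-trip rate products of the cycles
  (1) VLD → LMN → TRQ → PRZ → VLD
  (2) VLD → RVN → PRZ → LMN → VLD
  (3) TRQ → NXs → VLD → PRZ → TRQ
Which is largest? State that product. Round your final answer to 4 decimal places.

(1) 2.5575 × 0.36402 × 6.7127 × 0.17746 = 1.10902
(2) 1.2546 × 4.5907 × 0.4214 × 0.40016 = 0.97121
(3) 1.5858 × 0.69951 × 5.7686 × 0.15018 = 0.96100
Highest is cycle (1) at 1.1090 (>1, arbitrage).

1.1090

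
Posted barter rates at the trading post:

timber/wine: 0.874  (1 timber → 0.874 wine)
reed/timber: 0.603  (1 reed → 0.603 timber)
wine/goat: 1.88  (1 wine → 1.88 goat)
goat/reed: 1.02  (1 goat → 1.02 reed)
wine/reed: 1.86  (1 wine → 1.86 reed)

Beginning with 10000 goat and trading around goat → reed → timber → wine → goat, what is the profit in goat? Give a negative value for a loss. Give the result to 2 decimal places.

106.17

10000 goat × 1.02 = 10200 reed
10200 reed × 0.603 = 6150.6 timber
6150.6 timber × 0.874 = 5375.6244 wine
5375.6244 wine × 1.88 = 10106.173872 goat
Net change: 10106.173872 − 10000 = 106.173872 goat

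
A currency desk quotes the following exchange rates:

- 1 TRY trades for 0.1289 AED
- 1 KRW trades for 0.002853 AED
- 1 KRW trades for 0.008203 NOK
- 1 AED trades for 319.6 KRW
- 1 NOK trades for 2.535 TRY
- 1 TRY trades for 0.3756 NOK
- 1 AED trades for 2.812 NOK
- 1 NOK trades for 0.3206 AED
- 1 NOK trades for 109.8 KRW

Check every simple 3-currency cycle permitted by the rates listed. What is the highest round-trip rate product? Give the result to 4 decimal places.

0.9189

TRY→AED→NOK→TRY: 0.1289 × 2.812 × 2.535 = 0.91885
NOK→KRW→AED→NOK: 109.8 × 0.002853 × 2.812 = 0.88089
NOK→AED→KRW→NOK: 0.3206 × 319.6 × 0.008203 = 0.84051
Maximum is TRY→AED→NOK→TRY at 0.9189; no arbitrage — every cycle loses value.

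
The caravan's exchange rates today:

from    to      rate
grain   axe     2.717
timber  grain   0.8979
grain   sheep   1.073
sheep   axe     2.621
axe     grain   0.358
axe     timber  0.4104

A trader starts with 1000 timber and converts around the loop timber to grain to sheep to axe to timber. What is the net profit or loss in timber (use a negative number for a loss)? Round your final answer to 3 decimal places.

1000 timber × 0.8979 = 897.9 grain
897.9 grain × 1.073 = 963.4467 sheep
963.4467 sheep × 2.621 = 2525.1938007 axe
2525.1938007 axe × 0.4104 = 1036.33953580728 timber
Net change: 1036.33953580728 − 1000 = 36.33953580728 timber

36.340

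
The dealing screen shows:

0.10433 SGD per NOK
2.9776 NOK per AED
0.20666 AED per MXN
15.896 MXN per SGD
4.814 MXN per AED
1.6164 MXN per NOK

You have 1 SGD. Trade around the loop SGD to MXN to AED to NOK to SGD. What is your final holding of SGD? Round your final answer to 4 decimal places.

1.0205

1 SGD × 15.896 = 15.896 MXN
15.896 MXN × 0.20666 = 3.28506736 AED
3.28506736 AED × 2.9776 = 9.781616571136 NOK
9.781616571136 NOK × 0.10433 = 1.02051605686661888 SGD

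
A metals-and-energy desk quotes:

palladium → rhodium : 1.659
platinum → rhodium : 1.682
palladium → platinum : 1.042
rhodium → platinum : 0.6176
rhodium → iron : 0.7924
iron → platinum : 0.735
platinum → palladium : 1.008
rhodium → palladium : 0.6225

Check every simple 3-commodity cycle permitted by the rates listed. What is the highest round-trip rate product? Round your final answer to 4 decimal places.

1.0910

platinum→rhodium→palladium→platinum: 1.682 × 0.6225 × 1.042 = 1.09102
platinum→palladium→rhodium→platinum: 1.008 × 1.659 × 0.6176 = 1.03280
platinum→rhodium→iron→platinum: 1.682 × 0.7924 × 0.735 = 0.97962
Maximum is platinum→rhodium→palladium→platinum at 1.0910; arbitrage exists.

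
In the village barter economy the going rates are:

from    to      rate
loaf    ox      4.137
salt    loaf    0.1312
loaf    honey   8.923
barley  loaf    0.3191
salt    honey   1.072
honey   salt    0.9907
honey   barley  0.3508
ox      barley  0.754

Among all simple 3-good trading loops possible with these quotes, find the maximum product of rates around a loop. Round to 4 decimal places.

1.1598

honey→salt→loaf→honey: 0.9907 × 0.1312 × 8.923 = 1.15981
honey→barley→loaf→honey: 0.3508 × 0.3191 × 8.923 = 0.99884
ox→barley→loaf→ox: 0.754 × 0.3191 × 4.137 = 0.99537
Maximum is honey→salt→loaf→honey at 1.1598; arbitrage exists.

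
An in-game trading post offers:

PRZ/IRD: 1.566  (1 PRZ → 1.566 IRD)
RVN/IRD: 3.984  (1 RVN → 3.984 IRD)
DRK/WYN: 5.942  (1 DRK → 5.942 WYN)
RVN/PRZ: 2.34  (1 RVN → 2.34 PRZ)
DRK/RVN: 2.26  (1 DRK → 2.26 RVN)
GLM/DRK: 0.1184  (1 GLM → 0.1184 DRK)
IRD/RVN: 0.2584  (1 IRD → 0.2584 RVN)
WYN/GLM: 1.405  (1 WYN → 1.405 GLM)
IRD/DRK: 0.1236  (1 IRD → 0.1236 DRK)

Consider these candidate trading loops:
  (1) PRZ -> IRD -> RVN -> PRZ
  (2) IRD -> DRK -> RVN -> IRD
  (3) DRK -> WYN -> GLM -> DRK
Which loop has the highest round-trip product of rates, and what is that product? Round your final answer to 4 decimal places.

(1) 1.566 × 0.2584 × 2.34 = 0.94689
(2) 0.1236 × 2.26 × 3.984 = 1.11287
(3) 5.942 × 1.405 × 0.1184 = 0.98846
Highest is cycle (2) at 1.1129 (>1, arbitrage).

1.1129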